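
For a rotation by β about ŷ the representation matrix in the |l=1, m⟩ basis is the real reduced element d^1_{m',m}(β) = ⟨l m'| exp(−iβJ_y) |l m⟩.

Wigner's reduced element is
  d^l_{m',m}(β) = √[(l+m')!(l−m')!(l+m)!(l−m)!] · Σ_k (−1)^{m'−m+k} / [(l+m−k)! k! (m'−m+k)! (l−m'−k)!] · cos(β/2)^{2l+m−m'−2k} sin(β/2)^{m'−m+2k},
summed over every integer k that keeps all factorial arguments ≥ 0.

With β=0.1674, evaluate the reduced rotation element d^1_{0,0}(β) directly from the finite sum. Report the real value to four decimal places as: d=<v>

d=0.9860

d^1_{0,0}(β=0.1674) via Wigner's sum:
c=cos(0.1674/2)=0.996499, s=sin(0.1674/2)=0.083602; N=√[1·1·1·1]=1.000000
The bounds max(0,m−m')=0 and min(l+m,l−m')=1 give 2 terms
  k=0: (−1)^0·1.0000/(1)·0.9965^2·0.0836^0 = +0.993011
  k=1: (−1)^1·1.0000/(1)·0.9965^0·0.0836^2 = -0.006989
d^1_{0,0}(0.1674) = +0.993011 -0.006989 = +0.986021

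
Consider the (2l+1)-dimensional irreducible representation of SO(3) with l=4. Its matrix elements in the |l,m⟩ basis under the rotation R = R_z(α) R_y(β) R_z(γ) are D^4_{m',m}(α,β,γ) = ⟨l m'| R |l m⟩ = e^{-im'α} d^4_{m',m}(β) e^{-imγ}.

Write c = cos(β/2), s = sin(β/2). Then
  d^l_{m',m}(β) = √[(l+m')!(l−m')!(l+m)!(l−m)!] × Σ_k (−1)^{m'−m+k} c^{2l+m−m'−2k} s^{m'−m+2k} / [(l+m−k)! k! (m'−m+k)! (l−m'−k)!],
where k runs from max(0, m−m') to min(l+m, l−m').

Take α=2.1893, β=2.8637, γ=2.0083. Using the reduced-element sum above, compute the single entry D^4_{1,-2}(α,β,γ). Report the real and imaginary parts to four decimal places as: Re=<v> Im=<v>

Split into d^4_{1,-2}(β=2.8637) × two z-phases.
With c≡cos(β/2)=0.138500 and s≡sin(β/2)=0.990362, N=[120·6·2·720]^{1/2}=1018.233765
Admissible k: 0..2 (factorial args all ≥0)
  k=0: (−1)^3·1018.2338/(72)·0.1385^5·0.9904^3 = -0.000700
  k=1: (−1)^4·1018.2338/(48)·0.1385^3·0.9904^5 = +0.053694
  k=2: (−1)^5·1018.2338/(240)·0.1385^1·0.9904^7 = -0.549091
d^4_{1,-2}(2.8637) = -0.000700 +0.053694 -0.549091 = -0.496097
Attach z-rotation phases: D = e^{-i(1)(2.1893)}·(-0.496097)·e^{-i(-2)(2.0083)} = +0.125860-0.479866i

Re=0.1259 Im=-0.4799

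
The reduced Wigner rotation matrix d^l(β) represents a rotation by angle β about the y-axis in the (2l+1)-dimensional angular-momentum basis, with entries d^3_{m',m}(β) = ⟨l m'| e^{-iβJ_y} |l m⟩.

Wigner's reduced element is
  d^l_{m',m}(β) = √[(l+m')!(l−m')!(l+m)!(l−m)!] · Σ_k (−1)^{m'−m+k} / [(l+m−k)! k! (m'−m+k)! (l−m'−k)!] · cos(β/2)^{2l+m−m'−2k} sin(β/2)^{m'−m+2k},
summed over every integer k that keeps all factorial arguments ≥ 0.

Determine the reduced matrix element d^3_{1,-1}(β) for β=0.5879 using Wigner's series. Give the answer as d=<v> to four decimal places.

d=0.3716

d^3_{1,-1}(β=0.5879) via Wigner's sum:
Half-angle: c=0.957107, s=0.289735. N=√(24·2·2·24)=48.000000
Admissible k: 0..2 (factorial args all ≥0)
  k=0: (−1)^2·48.0000/(8)·0.9571^4·0.2897^2 = +0.422664
  k=1: (−1)^3·48.0000/(6)·0.9571^2·0.2897^4 = -0.051643
  k=2: (−1)^4·48.0000/(48)·0.9571^0·0.2897^6 = +0.000592
d^3_{1,-1}(0.5879) = +0.422664 -0.051643 +0.000592 = +0.371612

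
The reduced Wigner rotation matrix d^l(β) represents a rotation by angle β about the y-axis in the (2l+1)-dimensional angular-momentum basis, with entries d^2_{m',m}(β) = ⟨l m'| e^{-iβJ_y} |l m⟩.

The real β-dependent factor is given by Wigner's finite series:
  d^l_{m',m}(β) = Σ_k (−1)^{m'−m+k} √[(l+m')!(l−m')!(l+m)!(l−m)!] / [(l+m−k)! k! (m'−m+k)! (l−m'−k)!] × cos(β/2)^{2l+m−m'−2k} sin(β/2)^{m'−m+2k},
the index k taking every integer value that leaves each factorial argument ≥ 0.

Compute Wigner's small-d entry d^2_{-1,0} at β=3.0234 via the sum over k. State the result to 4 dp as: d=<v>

d^2_{-1,0}(β=3.0234) via Wigner's sum:
c=cos(3.0234/2)=0.059062, s=sin(3.0234/2)=0.998254; N=√[1·6·2·2]=4.898979
Admissible k: 1..2 (factorial args all ≥0)
  k=1: (−1)^0·4.8990/(2)·0.0591^3·0.9983^1 = +0.000504
  k=2: (−1)^1·4.8990/(2)·0.0591^1·0.9983^3 = -0.143915
d^2_{-1,0}(3.0234) = +0.000504 -0.143915 = -0.143411

d=-0.1434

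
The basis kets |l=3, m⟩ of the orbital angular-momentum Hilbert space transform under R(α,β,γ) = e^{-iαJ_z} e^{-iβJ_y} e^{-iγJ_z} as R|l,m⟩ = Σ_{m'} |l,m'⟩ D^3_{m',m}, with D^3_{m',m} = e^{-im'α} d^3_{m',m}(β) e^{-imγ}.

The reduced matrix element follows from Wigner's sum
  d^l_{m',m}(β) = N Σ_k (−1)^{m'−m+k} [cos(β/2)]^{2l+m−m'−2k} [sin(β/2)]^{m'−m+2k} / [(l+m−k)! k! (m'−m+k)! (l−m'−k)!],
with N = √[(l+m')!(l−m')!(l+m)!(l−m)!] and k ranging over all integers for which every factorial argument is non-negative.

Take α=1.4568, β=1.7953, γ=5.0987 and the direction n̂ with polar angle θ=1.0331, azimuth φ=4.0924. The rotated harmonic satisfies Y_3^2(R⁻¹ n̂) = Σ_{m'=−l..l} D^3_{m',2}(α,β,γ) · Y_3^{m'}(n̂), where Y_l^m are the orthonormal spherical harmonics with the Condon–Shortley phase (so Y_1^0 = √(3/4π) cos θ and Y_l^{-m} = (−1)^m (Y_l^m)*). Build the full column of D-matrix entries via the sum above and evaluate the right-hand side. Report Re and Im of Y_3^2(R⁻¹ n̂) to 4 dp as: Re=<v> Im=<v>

Need the full column D^3_{m',2} for m'=−3..3 at α=1.4568, β=1.7953, γ=5.0987.
cos(β/2)=0.623449, sin(β/2)=0.781864
d^3_{-3,2}: single k=5 term ⇒ +0.446203;  D = +0.400574+0.196564i
d^3_{-2,2}: k∈[4..5] ⇒ +0.726268 -0.228448 = +0.497820;  D = +0.268716-0.419066i
d^3_{-1,2}: k∈[3..4] ⇒ +0.732532 -0.576046 = +0.156486;  D = -0.121267-0.098905i
d^3_{0,2}: k∈[2..3] ⇒ +0.505856 -0.795586 = -0.289730;  D = +0.207471-0.202236i
d^3_{1,2}: k∈[1..2] ⇒ +0.232882 -0.732532 = -0.499650;  D = -0.305801-0.395140i
d^3_{2,2}: k∈[0..1] ⇒ +0.058723 -0.461781 = -0.403059;  D = -0.344744+0.208825i
d^3_{3,2}: single k=0 term ⇒ -0.180390;  D = +0.075303+0.163920i
Y_3^{m'}(θ=1.0331,φ=4.0924) and Σ D·Y over m':
  (+0.4006+0.1966i)·(+0.2534+0.0754i)  (+0.2687-0.4191i)·(-0.1254-0.3652i)  (-0.1213-0.0989i)·(-0.0502+0.0704i)  (+0.2075-0.2022i)·(-0.3227+0.0000i)  (-0.3058-0.3951i)·(+0.0502+0.0704i)  (-0.3447+0.2088i)·(-0.1254+0.3652i)  (+0.0753+0.1639i)·(-0.2534+0.0754i)
Y_3^2(R⁻¹ n̂) = -0.205973-0.133192i

Re=-0.2060 Im=-0.1332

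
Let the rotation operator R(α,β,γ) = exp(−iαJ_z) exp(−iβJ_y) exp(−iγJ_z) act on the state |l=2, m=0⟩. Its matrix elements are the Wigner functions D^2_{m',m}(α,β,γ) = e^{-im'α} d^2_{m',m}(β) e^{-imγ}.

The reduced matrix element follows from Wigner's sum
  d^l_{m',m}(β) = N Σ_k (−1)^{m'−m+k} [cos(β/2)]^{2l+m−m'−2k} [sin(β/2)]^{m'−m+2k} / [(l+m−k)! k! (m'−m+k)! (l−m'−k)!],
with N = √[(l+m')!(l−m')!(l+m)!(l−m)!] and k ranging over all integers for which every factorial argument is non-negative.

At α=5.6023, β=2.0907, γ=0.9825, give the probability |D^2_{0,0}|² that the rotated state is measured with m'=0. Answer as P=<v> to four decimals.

P=0.0168

D^2_{0,0}(5.6023,2.0907,0.9825) = e^{-i·0·5.6023}·d^2_{0,0}(2.0907)·e^{-i·0·0.9825}. Compute d first:
With c≡cos(β/2)=0.501599 and s≡sin(β/2)=0.865100, N=[2·2·2·2]^{1/2}=4.000000
Admissible k: 0..2 (factorial args all ≥0)
  k=0: (−1)^0·4.0000/(4)·0.5016^4·0.8651^0 = +0.063303
  k=1: (−1)^1·4.0000/(1)·0.5016^2·0.8651^2 = -0.753193
  k=2: (−1)^2·4.0000/(4)·0.5016^0·0.8651^4 = +0.560100
d^2_{0,0}(2.0907) = +0.063303 -0.753193 +0.560100 = -0.129790
|D^2_{0,0}|² = |d^2_{0,0}(β)|² = (-0.129790)² = 0.016845 (the z-rotation phases have unit modulus)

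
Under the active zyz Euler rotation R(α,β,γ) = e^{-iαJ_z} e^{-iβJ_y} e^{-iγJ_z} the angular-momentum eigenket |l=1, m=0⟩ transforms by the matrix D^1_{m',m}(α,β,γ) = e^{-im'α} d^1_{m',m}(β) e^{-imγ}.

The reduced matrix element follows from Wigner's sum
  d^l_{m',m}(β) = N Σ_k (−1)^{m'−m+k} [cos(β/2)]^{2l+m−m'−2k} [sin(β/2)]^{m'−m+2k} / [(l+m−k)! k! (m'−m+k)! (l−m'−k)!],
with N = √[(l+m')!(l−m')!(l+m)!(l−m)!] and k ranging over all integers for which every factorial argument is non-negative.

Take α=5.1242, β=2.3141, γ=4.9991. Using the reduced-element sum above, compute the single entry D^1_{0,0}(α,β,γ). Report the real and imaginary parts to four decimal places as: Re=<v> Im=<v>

Re=-0.6767 Im=0.0000

D^1_{0,0}(5.1242,2.3141,4.9991) = e^{-i·0·5.1242}·d^1_{0,0}(2.3141)·e^{-i·0·4.9991}. Compute d first:
c=cos(2.3141/2)=0.402042, s=sin(2.3141/2)=0.915621; N=√[1·1·1·1]=1.000000
k: max(0,(0)−(0))=0 … min(1+(0),1−(0))=1
  k=0: (−1)^0·1.0000/(1)·0.4020^2·0.9156^0 = +0.161638
  k=1: (−1)^1·1.0000/(1)·0.4020^0·0.9156^2 = -0.838362
d^1_{0,0}(2.3141) = +0.161638 -0.838362 = -0.676724
Phases: e^{-i·(0)·5.1242}=+1.000000+0.000000i, e^{-i·(0)·4.9991}=+1.000000+0.000000i ⇒ D=-0.676724+0.000000i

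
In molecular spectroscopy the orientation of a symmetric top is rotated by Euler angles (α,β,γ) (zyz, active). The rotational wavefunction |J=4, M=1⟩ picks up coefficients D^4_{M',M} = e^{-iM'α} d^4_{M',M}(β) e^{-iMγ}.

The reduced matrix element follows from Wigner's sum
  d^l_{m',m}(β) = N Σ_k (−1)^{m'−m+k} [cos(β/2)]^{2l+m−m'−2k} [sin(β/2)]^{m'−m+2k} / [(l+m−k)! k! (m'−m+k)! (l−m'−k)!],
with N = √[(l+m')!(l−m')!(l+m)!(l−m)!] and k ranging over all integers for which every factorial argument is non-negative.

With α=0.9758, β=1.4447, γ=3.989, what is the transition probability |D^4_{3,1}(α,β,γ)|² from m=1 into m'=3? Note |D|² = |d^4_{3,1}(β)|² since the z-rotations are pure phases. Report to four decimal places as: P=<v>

P=0.0332

Split into d^4_{3,1}(β=1.4447) × two z-phases.
c=cos(1.4447/2)=0.750254, s=sin(1.4447/2)=0.661150; N=√[5040·1·120·6]=1904.940944
k: max(0,(1)−(3))=0 … min(4+(1),4−(3))=1
  k=0: (−1)^2·1904.9409/(240)·0.7503^6·0.6611^2 = +0.618757
  k=1: (−1)^3·1904.9409/(144)·0.7503^4·0.6611^4 = -0.800851
d^4_{3,1}(1.4447) = +0.618757 -0.800851 = -0.182094
|D^4_{3,1}|² = |d^4_{3,1}(β)|² = (-0.182094)² = 0.033158 (the z-rotation phases have unit modulus)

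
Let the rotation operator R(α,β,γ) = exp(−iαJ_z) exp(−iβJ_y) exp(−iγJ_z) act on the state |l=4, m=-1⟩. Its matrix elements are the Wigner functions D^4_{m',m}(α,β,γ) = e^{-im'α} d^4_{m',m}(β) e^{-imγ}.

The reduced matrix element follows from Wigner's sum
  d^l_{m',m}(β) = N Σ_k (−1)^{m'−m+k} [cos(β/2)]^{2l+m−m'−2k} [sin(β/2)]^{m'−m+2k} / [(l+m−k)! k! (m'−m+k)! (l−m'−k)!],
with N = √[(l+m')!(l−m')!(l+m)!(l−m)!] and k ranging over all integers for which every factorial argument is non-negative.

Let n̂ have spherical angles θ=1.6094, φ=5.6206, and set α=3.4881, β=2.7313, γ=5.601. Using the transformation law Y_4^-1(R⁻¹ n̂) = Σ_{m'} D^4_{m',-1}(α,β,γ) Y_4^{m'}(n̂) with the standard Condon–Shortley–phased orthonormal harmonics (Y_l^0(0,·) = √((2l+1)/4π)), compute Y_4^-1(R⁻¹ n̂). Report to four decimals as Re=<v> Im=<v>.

Re=-0.0332 Im=-0.2267

Need the full column D^4_{m',-1} for m'=−4..4 at α=3.4881, β=2.7313, γ=5.601.
cos(β/2)=0.203710, sin(β/2)=0.979031
d^4_{-4,-1}: single k=3 term ⇒ +0.002463;  D = +0.001878+0.001594i
d^4_{-3,-1}: k∈[2..3] ⇒ +0.000544 -0.020929 = -0.020386;  D = +0.019098+0.007131i
d^4_{-2,-1}: k∈[1..3] ⇒ +0.000060 -0.006983 +0.107532 = +0.100609;  D = +0.100603+0.001090i
d^4_{-1,-1}: k∈[0..3] ⇒ +0.000003 -0.001027 +0.047464 -0.365431 = -0.318992;  D = +0.301188-0.105079i
d^4_{0,-1}: k∈[0..3] ⇒ -0.000064 +0.008833 -0.204027 +0.785424 = +0.590166;  D = +0.458085-0.372094i
d^4_{1,-1}: k∈[0..3] ⇒ +0.000685 -0.047464 +0.548147 -0.844058 = -0.342690;  D = +0.176807-0.293557i
d^4_{2,-1}: k∈[0..2] ⇒ -0.004656 +0.161298 -0.745118 = -0.588476;  D = -0.114371+0.577255i
d^4_{3,-1}: k∈[0..1] ⇒ +0.020929 -0.290052 = -0.269123;  D = -0.040460-0.266064i
d^4_{4,-1}: single k=0 term ⇒ -0.056901;  D = +0.027151+0.050005i
Y_4^{m'}(θ=1.6094,φ=5.6206) and Σ D·Y over m':
  (+0.0019+0.0016i)·(-0.3890+0.2081i)  (+0.0191+0.0071i)·(+0.0195-0.0441i)  (+0.1006+0.0011i)·(-0.0804-0.3206i)  (+0.3012-0.1051i)·(+0.0430+0.0336i)  (+0.4581-0.3721i)·(+0.3126+0.0000i)  (+0.1768-0.2936i)·(-0.0430+0.0336i)  (-0.1144+0.5773i)·(-0.0804+0.3206i)  (-0.0405-0.2661i)·(-0.0195-0.0441i)  (+0.0272+0.0500i)·(-0.3890-0.2081i)
Y_4^-1(R⁻¹ n̂) = -0.033151-0.226658i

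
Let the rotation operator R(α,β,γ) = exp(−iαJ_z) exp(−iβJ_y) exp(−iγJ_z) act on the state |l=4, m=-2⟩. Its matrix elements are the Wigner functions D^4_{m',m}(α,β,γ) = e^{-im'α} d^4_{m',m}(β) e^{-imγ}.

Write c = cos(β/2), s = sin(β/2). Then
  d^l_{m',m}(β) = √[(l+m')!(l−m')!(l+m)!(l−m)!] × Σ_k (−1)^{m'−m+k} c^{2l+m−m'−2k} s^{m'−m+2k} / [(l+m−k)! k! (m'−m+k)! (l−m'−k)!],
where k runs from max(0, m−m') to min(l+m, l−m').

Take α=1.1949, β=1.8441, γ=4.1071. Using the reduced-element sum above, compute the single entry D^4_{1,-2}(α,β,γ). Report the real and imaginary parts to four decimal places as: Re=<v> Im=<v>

D^4_{1,-2}(1.1949,1.8441,4.1071) = e^{-i·1·1.1949}·d^4_{1,-2}(1.8441)·e^{-i·-2·4.1071}. Compute d first:
c=cos(1.8441/2)=0.604188, s=sin(1.8441/2)=0.796842; N=√[120·6·2·720]=1018.233765
k: max(0,(-2)−(1))=0 … min(4+(-2),4−(1))=2
  k=0: (−1)^3·1018.2338/(72)·0.6042^5·0.7968^3 = -0.576092
  k=1: (−1)^4·1018.2338/(48)·0.6042^3·0.7968^5 = +1.503083
  k=2: (−1)^5·1018.2338/(240)·0.6042^1·0.7968^7 = -0.522894
d^4_{1,-2}(1.8441) = -0.576092 +1.503083 -0.522894 = +0.404098
D = (+0.367106-0.930179i)·(+0.404098)·(-0.352479+0.935820i) = +0.299470+0.271317i

Re=0.2995 Im=0.2713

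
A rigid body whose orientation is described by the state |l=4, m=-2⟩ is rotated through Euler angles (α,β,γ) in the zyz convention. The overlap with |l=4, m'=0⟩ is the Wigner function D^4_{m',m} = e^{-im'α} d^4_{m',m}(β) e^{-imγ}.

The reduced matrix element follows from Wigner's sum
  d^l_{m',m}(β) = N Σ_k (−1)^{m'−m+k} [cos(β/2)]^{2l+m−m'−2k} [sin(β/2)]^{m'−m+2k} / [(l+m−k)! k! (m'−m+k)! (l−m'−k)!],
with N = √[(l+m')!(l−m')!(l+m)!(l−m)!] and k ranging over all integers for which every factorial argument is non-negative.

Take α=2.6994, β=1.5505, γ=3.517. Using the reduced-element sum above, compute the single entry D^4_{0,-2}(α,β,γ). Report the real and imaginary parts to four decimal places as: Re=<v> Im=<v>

Re=-0.2881 Im=-0.2688

D^4_{0,-2}(2.6994,1.5505,3.517) = e^{-i·0·2.6994}·d^4_{0,-2}(1.5505)·e^{-i·-2·3.517}. Compute d first:
With c≡cos(β/2)=0.714246 and s≡sin(β/2)=0.699895, N=[24·24·2·720]^{1/2}=910.735966
k: max(0,(-2)−(0))=0 … min(4+(-2),4−(0))=2
  k=0: (−1)^2·910.7360/(96)·0.7142^6·0.6999^2 = +0.616984
  k=1: (−1)^3·910.7360/(36)·0.7142^4·0.6999^4 = -1.579837
  k=2: (−1)^4·910.7360/(96)·0.7142^2·0.6999^6 = +0.568870
d^4_{0,-2}(1.5505) = +0.616984 -1.579837 +0.568870 = -0.393983
Attach z-rotation phases: D = e^{-i(0)(2.6994)}·(-0.393983)·e^{-i(-2)(3.517)} = -0.288054-0.268789i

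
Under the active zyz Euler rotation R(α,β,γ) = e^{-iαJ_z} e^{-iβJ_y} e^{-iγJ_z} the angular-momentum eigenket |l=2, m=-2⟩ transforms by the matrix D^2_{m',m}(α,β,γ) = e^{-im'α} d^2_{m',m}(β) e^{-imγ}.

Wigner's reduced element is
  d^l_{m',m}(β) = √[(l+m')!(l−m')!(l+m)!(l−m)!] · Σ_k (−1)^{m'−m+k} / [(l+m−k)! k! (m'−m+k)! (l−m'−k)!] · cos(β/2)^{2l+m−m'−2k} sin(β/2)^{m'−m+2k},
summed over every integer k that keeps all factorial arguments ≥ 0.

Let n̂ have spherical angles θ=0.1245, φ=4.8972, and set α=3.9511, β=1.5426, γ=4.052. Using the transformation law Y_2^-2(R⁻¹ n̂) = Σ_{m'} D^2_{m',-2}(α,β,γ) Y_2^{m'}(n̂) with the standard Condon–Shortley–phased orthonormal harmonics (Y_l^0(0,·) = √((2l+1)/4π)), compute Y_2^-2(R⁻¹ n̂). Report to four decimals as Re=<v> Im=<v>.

Need the full column D^2_{m',-2} for m'=−2..2 at α=3.9511, β=1.5426, γ=4.052.
cos(β/2)=0.717005, sin(β/2)=0.697068
d^2_{-2,-2}: single k=0 term ⇒ +0.264295;  D = -0.252628-0.077659i
d^2_{-1,-2}: single k=0 term ⇒ -0.513892;  D = -0.448177+0.251440i
d^2_{0,-2}: single k=0 term ⇒ +0.611886;  D = -0.151394+0.592861i
d^2_{1,-2}: single k=0 term ⇒ -0.485711;  D = +0.257792+0.411653i
d^2_{2,-2}: single k=0 term ⇒ +0.236102;  D = +0.231311+0.047323i
Y_2^{m'}(θ=0.1245,φ=4.8972) and Σ D·Y over m':
  (-0.2526-0.0777i)·(-0.0056+0.0022i)  (-0.4482+0.2514i)·(+0.0175+0.0936i)  (-0.1514+0.5929i)·(+0.6162+0.0000i)  (+0.2578+0.4117i)·(-0.0175+0.0936i)  (+0.2313+0.0473i)·(-0.0056-0.0022i)
Y_2^-2(R⁻¹ n̂) = -0.167295+0.343827i

Re=-0.1673 Im=0.3438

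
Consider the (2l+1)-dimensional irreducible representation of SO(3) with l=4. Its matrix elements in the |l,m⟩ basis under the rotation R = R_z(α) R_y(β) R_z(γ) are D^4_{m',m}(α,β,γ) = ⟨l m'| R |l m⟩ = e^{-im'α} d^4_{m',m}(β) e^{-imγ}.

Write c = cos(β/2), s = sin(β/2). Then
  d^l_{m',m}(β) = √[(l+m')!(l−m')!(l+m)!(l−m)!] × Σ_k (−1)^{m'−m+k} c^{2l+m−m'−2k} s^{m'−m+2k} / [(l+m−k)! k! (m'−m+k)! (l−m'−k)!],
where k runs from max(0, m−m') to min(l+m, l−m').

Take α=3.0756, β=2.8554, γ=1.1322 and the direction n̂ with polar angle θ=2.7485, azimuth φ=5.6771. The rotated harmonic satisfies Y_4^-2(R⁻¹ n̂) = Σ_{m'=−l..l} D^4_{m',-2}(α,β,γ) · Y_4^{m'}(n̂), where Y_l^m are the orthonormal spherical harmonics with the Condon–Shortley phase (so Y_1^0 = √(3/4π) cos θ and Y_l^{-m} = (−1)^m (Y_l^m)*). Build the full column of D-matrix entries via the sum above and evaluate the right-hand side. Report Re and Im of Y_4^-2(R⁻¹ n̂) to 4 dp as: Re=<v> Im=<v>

Re=-0.0146 Im=0.4220

Need the full column D^4_{m',-2} for m'=−4..4 at α=3.0756, β=2.8554, γ=1.1322.
cos(β/2)=0.142608, sin(β/2)=0.989779
d^4_{-4,-2}: single k=2 term ⇒ +0.000044;  D = -0.000018+0.000040i
d^4_{-3,-2}: k∈[1..2] ⇒ +0.000004 -0.000642 = -0.000638;  D = -0.000303+0.000561i
d^4_{-2,-2}: k∈[0..2] ⇒ +0.000000 -0.000099 +0.005954 = +0.005856;  D = -0.003118+0.004956i
d^4_{-1,-2}: k∈[0..2] ⇒ -0.000005 +0.001213 -0.038962 = -0.037754;  D = -0.022170+0.030559i
d^4_{0,-2}: k∈[0..2] ⇒ +0.000078 -0.010042 +0.181402 = +0.171438;  D = -0.109602+0.131827i
d^4_{1,-2}: k∈[0..2] ⇒ -0.000809 +0.058443 -0.563054 = -0.505419;  D = -0.348046+0.366487i
d^4_{2,-2}: k∈[0..2] ⇒ +0.005954 -0.229457 +0.921099 = +0.697596;  D = -0.512697+0.473057i
d^4_{3,-2}: k∈[0..1] ⇒ -0.030925 +0.496567 = +0.465641;  D = +0.362300-0.292508i
d^4_{4,-2}: single k=0 term ⇒ +0.101181;  D = -0.082746+0.058230i
Y_4^{m'}(θ=2.7485,φ=5.6771) and Σ D·Y over m':
  (-0.0000+0.0000i)·(-0.0072+0.0063i)  (-0.0003+0.0006i)·(+0.0159-0.0630i)  (-0.0031+0.0050i)·(+0.0857+0.2286i)  (-0.0222+0.0306i)·(-0.4090-0.2835i)  (-0.1096+0.1318i)·(+0.3051+0.0000i)  (-0.3480+0.3665i)·(+0.4090-0.2835i)  (-0.5127+0.4731i)·(+0.0857-0.2286i)  (+0.3623-0.2925i)·(-0.0159-0.0630i)  (-0.0827+0.0582i)·(-0.0072-0.0063i)
Y_4^-2(R⁻¹ n̂) = -0.014582+0.421951i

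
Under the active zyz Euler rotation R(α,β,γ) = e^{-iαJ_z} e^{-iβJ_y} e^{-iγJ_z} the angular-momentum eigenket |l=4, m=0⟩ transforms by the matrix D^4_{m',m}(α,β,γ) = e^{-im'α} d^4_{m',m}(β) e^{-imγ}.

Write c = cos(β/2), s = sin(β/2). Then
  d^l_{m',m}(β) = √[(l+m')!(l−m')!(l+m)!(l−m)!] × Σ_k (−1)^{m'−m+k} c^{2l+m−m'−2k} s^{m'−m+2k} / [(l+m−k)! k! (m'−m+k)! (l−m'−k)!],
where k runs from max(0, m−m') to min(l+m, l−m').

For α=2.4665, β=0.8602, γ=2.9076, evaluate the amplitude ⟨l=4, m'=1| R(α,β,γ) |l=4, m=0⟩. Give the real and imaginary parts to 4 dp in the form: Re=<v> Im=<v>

Re=-0.0047 Im=-0.0037

First d^4_{1,0}(β=0.8602), then the phase factors e^{-i(1)α} and e^{-i(0)γ}:
c=cos(0.8602/2)=0.908924, s=sin(0.8602/2)=0.416962; N=√[120·6·24·24]=643.987578
The bounds max(0,m−m')=0 and min(l+m,l−m')=3 give 4 terms
  k=0: (−1)^1·643.9876/(144)·0.9089^7·0.4170^1 = -0.955662
  k=1: (−1)^2·643.9876/(24)·0.9089^5·0.4170^3 = +1.206682
  k=2: (−1)^3·643.9876/(24)·0.9089^3·0.4170^5 = -0.253939
  k=3: (−1)^4·643.9876/(144)·0.9089^1·0.4170^7 = +0.008907
d^4_{1,0}(0.8602) = -0.955662 +1.206682 -0.253939 +0.008907 = +0.005987
Phases: e^{-i·(1)·2.4665}=-0.780649-0.624970i, e^{-i·(0)·2.9076}=+1.000000+0.000000i ⇒ D=-0.004674-0.003742i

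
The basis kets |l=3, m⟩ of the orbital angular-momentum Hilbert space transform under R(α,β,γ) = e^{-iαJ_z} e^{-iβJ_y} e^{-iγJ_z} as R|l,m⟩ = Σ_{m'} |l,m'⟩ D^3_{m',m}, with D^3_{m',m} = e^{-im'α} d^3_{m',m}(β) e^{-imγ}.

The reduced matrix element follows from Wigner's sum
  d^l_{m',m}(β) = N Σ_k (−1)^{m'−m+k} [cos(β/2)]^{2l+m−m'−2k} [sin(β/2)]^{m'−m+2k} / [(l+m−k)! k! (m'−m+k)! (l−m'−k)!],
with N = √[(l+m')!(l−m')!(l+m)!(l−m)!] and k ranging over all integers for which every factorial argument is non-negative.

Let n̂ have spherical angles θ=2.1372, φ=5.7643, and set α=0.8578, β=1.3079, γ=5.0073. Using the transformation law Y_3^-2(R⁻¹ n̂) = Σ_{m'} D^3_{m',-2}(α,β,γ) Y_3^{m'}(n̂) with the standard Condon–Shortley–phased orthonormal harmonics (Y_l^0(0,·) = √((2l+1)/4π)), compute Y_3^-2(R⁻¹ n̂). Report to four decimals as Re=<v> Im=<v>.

Re=0.0149 Im=-0.0102

Need the full column D^3_{m',-2} for m'=−3..3 at α=0.8578, β=1.3079, γ=5.0073.
cos(β/2)=0.793687, sin(β/2)=0.608326
d^3_{-3,-2}: single k=1 term ⇒ +0.469309;  D = +0.469199+0.010150i
d^3_{-2,-2}: k∈[0..1] ⇒ +0.249975 -0.734244 = -0.484269;  D = -0.324610+0.359367i
d^3_{-1,-2}: k∈[0..1] ⇒ -0.605875 +0.711848 = +0.105973;  D = -0.013020-0.105170i
d^3_{0,-2}: k∈[0..1] ⇒ +0.804324 -0.472504 = +0.331820;  D = -0.275756-0.184563i
d^3_{1,-2}: k∈[0..1] ⇒ -0.711848 +0.209089 = -0.502759;  D = +0.484815-0.133122i
d^3_{2,-2}: k∈[0..1] ⇒ +0.431335 -0.050678 = +0.380657;  D = -0.163863+0.343582i
d^3_{3,-2}: single k=0 term ⇒ -0.161960;  D = -0.064972-0.148357i
Y_3^{m'}(θ=2.1372,φ=5.7643) and Σ D·Y over m':
  (+0.4692+0.0102i)·(+0.0035+0.2507i)  (-0.3246+0.3594i)·(-0.1984-0.3363i)  (-0.0130-0.1052i)·(+0.1041+0.0595i)  (-0.2758-0.1846i)·(+0.3124+0.0000i)  (+0.4848-0.1331i)·(-0.1041+0.0595i)  (-0.1639+0.3436i)·(-0.1984+0.3363i)  (-0.0650-0.1484i)·(-0.0035+0.2507i)
Y_3^-2(R⁻¹ n̂) = +0.014945-0.010231i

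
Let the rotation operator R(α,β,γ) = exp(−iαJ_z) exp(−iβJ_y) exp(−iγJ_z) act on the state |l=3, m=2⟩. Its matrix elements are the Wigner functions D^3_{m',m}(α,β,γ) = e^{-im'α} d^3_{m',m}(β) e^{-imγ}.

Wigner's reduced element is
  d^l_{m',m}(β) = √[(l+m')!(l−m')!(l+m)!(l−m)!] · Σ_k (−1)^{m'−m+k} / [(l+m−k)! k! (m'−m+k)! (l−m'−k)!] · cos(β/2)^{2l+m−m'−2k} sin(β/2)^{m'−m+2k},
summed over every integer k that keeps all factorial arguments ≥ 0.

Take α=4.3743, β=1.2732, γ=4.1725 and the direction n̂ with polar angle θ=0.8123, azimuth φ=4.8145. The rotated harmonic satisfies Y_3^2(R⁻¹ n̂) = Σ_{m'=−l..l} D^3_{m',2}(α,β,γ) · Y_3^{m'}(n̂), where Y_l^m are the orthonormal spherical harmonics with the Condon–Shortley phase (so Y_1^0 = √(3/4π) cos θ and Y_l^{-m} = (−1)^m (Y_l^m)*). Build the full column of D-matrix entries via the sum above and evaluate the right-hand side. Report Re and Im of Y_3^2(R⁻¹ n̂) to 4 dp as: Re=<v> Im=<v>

Re=-0.2633 Im=0.0248

Need the full column D^3_{m',2} for m'=−3..3 at α=4.3743, β=1.2732, γ=4.1725.
cos(β/2)=0.804122, sin(β/2)=0.594465
d^3_{-3,2}: single k=5 term ⇒ +0.146227;  D = +0.009573-0.145914i
d^3_{-2,2}: k∈[4..5] ⇒ +0.403755 -0.044132 = +0.359623;  D = +0.330728+0.141235i
d^3_{-1,2}: k∈[3..4] ⇒ +0.690834 -0.188779 = +0.502055;  D = -0.339156+0.370180i
d^3_{0,2}: k∈[2..3] ⇒ +0.809282 -0.442292 = +0.366990;  D = -0.173045-0.323632i
d^3_{1,2}: k∈[1..2] ⇒ +0.632026 -0.690834 = -0.058808;  D = -0.058122+0.008958i
d^3_{2,2}: k∈[0..1] ⇒ +0.270352 -0.738770 = -0.468418;  D = +0.086237-0.460411i
d^3_{3,2}: single k=0 term ⇒ -0.489565;  D = +0.424061+0.244634i
Y_3^{m'}(θ=0.8123,φ=4.8145) and Σ D·Y over m':
  (+0.0096-0.1459i)·(-0.0481-0.1521i)  (+0.3307+0.1412i)·(-0.3627+0.0751i)  (-0.3392+0.3702i)·(+0.0327+0.3187i)  (-0.1730-0.3236i)·(-0.1629+0.0000i)  (-0.0581+0.0090i)·(-0.0327+0.3187i)  (+0.0862-0.4604i)·(-0.3627-0.0751i)  (+0.4241+0.2446i)·(+0.0481-0.1521i)
Y_3^2(R⁻¹ n̂) = -0.263271+0.024841i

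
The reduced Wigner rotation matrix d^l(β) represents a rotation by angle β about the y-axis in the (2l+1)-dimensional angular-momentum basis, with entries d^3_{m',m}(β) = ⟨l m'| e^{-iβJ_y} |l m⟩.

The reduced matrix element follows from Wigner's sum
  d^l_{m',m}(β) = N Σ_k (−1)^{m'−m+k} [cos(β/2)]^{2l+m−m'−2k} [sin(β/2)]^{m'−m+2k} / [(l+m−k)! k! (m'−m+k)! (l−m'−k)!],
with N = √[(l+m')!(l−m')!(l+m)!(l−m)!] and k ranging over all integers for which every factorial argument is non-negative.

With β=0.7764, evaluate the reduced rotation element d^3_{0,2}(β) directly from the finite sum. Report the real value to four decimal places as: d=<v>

d^3_{0,2}(β=0.7764) via Wigner's sum:
With c≡cos(β/2)=0.925592 and s≡sin(β/2)=0.378523, N=[6·6·120·1]^{1/2}=65.726707
The bounds max(0,m−m')=2 and min(l+m,l−m')=3 give 2 terms
  k=2: (−1)^0·65.7267/(12)·0.9256^4·0.3785^2 = +0.576001
  k=3: (−1)^1·65.7267/(12)·0.9256^2·0.3785^4 = -0.096332
d^3_{0,2}(0.7764) = +0.576001 -0.096332 = +0.479669

d=0.4797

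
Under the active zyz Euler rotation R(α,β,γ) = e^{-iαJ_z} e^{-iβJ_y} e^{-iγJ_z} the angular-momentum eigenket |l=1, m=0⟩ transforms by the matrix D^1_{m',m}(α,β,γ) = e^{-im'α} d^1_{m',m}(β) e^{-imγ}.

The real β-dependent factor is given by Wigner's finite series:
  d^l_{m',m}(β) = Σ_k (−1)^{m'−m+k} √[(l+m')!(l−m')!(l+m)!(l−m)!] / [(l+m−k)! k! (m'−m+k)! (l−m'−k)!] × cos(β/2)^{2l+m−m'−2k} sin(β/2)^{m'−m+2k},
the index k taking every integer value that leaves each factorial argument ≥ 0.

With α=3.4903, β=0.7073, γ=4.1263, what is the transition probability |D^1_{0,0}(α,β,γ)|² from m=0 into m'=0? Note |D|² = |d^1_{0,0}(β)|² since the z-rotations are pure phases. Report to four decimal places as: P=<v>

D^1_{0,0}(3.4903,0.7073,4.1263) = e^{-i·0·3.4903}·d^1_{0,0}(0.7073)·e^{-i·0·4.1263}. Compute d first:
Half-angle: c=0.938115, s=0.346324. N=√(1·1·1·1)=1.000000
The bounds max(0,m−m')=0 and min(l+m,l−m')=1 give 2 terms
  k=0: (−1)^0·1.0000/(1)·0.9381^2·0.3463^0 = +0.880060
  k=1: (−1)^1·1.0000/(1)·0.9381^0·0.3463^2 = -0.119940
d^1_{0,0}(0.7073) = +0.880060 -0.119940 = +0.760119
|D^1_{0,0}|² = |d^1_{0,0}(β)|² = (+0.760119)² = 0.577781 (the z-rotation phases have unit modulus)

P=0.5778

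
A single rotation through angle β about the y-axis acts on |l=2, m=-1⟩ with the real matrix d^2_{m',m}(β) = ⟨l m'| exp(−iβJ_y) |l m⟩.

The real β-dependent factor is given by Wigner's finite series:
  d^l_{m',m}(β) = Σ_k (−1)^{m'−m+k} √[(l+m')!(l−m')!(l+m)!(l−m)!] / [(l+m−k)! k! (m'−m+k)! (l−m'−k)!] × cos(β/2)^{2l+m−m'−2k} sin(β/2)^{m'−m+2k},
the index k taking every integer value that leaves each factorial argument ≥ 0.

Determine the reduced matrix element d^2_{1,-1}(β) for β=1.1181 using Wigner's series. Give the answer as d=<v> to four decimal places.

d^2_{1,-1}(β=1.1181) via Wigner's sum:
c=cos(1.1181/2)=0.847759, s=sin(1.1181/2)=0.530381; N=√[6·1·1·6]=6.000000
The bounds max(0,m−m')=0 and min(l+m,l−m')=1 give 2 terms
  k=0: (−1)^2·6.0000/(2)·0.8478^2·0.5304^2 = +0.606516
  k=1: (−1)^3·6.0000/(6)·0.8478^0·0.5304^4 = -0.079132
d^2_{1,-1}(1.1181) = +0.606516 -0.079132 = +0.527384

d=0.5274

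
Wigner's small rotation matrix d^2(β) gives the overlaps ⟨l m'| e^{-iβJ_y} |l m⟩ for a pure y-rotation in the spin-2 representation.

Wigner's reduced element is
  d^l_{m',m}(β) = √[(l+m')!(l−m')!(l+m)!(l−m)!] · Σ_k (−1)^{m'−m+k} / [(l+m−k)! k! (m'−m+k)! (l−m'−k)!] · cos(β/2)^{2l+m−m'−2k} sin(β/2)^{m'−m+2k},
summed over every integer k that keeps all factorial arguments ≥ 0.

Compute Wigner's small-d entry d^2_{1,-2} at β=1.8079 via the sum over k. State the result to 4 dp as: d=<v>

d^2_{1,-2}(β=1.8079) via Wigner's sum:
With c≡cos(β/2)=0.618511 and s≡sin(β/2)=0.785776, N=[6·1·1·24]^{1/2}=12.000000
k∈{0} keeps every argument non-negative
  k=0: (−1)^3·12.0000/(6)·0.6185^1·0.7858^3 = -0.600170
d^2_{1,-2}(1.8079) = -0.600170

d=-0.6002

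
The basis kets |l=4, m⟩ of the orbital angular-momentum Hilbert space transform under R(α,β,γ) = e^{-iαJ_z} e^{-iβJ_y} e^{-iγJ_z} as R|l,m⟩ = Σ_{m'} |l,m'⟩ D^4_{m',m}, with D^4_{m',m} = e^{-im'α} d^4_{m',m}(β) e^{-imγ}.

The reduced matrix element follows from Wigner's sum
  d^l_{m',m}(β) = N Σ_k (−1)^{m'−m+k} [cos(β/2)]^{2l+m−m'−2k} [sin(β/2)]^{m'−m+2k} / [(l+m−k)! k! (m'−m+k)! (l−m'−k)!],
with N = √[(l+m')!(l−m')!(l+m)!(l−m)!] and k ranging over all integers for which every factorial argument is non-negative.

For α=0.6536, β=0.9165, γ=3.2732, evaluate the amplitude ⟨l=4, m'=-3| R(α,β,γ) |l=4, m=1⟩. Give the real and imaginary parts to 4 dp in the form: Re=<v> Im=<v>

Re=0.0715 Im=-0.2706

D^4_{-3,1}(0.6536,0.9165,3.2732) = e^{-i·-3·0.6536}·d^4_{-3,1}(0.9165)·e^{-i·1·3.2732}. Compute d first:
c=cos(0.9165/2)=0.896828, s=sin(0.9165/2)=0.442379; N=√[1·5040·120·6]=1904.940944
Admissible k: 4..5 (factorial args all ≥0)
  k=4: (−1)^0·1904.9409/(144)·0.8968^4·0.4424^4 = +0.327744
  k=5: (−1)^1·1904.9409/(240)·0.8968^2·0.4424^6 = -0.047847
d^4_{-3,1}(0.9165) = +0.327744 -0.047847 = +0.279897
Phases: e^{-i·(-3)·0.6536}=-0.380192+0.924908i, e^{-i·(1)·3.2732}=-0.991352+0.131228i ⇒ D=+0.071522-0.270605i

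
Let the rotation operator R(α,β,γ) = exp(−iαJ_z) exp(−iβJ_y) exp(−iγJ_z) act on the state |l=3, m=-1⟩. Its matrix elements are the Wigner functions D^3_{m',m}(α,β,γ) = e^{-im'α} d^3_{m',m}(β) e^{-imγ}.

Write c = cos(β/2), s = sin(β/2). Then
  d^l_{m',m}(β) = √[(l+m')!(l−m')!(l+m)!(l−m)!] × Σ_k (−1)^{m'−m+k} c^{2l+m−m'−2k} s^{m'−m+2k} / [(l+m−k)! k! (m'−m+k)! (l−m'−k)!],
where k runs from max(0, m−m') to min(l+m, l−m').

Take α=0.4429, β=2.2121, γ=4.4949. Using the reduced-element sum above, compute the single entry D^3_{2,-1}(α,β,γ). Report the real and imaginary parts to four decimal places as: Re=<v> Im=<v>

Re=-0.3591 Im=-0.1813

Split into d^3_{2,-1}(β=2.2121) × two z-phases.
With c≡cos(β/2)=0.448196 and s≡sin(β/2)=0.893935, N=[120·1·2·24]^{1/2}=75.894664
k: max(0,(-1)−(2))=0 … min(3+(-1),3−(2))=1
  k=0: (−1)^3·75.8947/(12)·0.4482^3·0.8939^3 = -0.406773
  k=1: (−1)^4·75.8947/(24)·0.4482^1·0.8939^5 = +0.809093
d^3_{2,-1}(2.2121) = -0.406773 +0.809093 = +0.402320
Phases: e^{-i·(2)·0.4429}=+0.632670-0.774421i, e^{-i·(-1)·4.4949}=-0.215778-0.976442i ⇒ D=-0.359149-0.181310i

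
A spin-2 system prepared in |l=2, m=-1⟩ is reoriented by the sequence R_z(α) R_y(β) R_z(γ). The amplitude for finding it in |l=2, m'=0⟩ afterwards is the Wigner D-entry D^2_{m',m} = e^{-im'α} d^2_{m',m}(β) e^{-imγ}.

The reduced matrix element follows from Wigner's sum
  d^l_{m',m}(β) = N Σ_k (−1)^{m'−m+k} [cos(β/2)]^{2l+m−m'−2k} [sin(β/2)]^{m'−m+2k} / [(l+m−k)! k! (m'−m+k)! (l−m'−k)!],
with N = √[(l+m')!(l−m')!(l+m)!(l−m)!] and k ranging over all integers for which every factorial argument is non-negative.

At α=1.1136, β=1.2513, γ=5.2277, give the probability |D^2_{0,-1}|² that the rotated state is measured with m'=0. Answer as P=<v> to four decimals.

P=0.1334

Split into d^2_{0,-1}(β=1.2513) × two z-phases.
c=cos(1.2513/2)=0.810583, s=sin(1.2513/2)=0.585624; N=√[2·2·1·6]=4.898979
k∈{0,1} keeps every argument non-negative
  k=0: (−1)^1·4.8990/(2)·0.8106^3·0.5856^1 = -0.763988
  k=1: (−1)^2·4.8990/(2)·0.8106^1·0.5856^3 = +0.398777
d^2_{0,-1}(1.2513) = -0.763988 +0.398777 = -0.365211
|D^2_{0,-1}|² = |d^2_{0,-1}(β)|² = (-0.365211)² = 0.133379 (the z-rotation phases have unit modulus)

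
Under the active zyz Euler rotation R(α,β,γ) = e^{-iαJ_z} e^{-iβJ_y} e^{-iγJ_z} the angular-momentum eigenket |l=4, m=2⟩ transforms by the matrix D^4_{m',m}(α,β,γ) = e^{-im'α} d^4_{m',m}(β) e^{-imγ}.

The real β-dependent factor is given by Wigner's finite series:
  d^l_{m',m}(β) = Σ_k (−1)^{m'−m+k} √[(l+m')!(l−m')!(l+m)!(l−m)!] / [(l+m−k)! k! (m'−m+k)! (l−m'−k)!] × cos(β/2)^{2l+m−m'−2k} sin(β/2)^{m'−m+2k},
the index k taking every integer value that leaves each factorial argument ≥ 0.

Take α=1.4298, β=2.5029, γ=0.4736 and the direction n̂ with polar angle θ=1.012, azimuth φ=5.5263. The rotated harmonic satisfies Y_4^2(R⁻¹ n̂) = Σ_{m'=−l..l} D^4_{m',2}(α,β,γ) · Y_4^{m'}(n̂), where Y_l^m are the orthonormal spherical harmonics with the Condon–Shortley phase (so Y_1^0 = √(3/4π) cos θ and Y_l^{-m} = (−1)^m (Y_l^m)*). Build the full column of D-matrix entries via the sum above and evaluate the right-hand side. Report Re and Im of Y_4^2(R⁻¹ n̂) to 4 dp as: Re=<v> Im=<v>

Re=-0.3164 Im=0.2803

Need the full column D^4_{m',2} for m'=−4..4 at α=1.4298, β=2.5029, γ=0.4736.
cos(β/2)=0.313946, sin(β/2)=0.949441
d^4_{-4,2}: single k=6 term ⇒ +0.382029;  D = +0.022760-0.381350i
d^4_{-3,2}: k∈[5..6] ⇒ +0.267972 -0.816948 = -0.548976;  D = +0.537966+0.109391i
d^4_{-2,2}: k∈[4..6] ⇒ +0.118408 -0.866360 +0.660303 = -0.087649;  D = +0.029362-0.082585i
d^4_{-1,2}: k∈[3..5] ⇒ +0.036914 -0.506420 +0.926332 = +0.456826;  D = +0.404653+0.212006i
d^4_{0,2}: k∈[2..4] ⇒ +0.008188 -0.199702 +0.684918 = +0.493405;  D = +0.288128-0.400538i
d^4_{1,2}: k∈[1..3] ⇒ +0.001211 -0.055371 +0.337613 = +0.283453;  D = -0.204558-0.196218i
d^4_{2,2}: k∈[0..2] ⇒ +0.000094 -0.010357 +0.118408 = +0.108146;  D = -0.085088+0.066750i
d^4_{3,2}: k∈[0..1] ⇒ -0.001068 +0.029300 = +0.028232;  D = +0.014131+0.024441i
d^4_{4,2}: single k=0 term ⇒ +0.004567;  D = +0.004236-0.001708i
Y_4^{m'}(θ=1.012,φ=5.5263) and Σ D·Y over m':
  (+0.0228-0.3814i)·(-0.2272+0.0260i)  (+0.5380+0.1094i)·(-0.2605+0.3094i)  (+0.0294-0.0826i)·(+0.0133+0.2323i)  (+0.4047+0.2120i)·(-0.1596-0.1508i)  (+0.2881-0.4005i)·(-0.2821+0.0000i)  (-0.2046-0.1962i)·(+0.1596-0.1508i)  (-0.0851+0.0667i)·(+0.0133-0.2323i)  (+0.0141+0.0244i)·(+0.2605+0.3094i)  (+0.0042-0.0017i)·(-0.2272-0.0260i)
Y_4^2(R⁻¹ n̂) = -0.316351+0.280283i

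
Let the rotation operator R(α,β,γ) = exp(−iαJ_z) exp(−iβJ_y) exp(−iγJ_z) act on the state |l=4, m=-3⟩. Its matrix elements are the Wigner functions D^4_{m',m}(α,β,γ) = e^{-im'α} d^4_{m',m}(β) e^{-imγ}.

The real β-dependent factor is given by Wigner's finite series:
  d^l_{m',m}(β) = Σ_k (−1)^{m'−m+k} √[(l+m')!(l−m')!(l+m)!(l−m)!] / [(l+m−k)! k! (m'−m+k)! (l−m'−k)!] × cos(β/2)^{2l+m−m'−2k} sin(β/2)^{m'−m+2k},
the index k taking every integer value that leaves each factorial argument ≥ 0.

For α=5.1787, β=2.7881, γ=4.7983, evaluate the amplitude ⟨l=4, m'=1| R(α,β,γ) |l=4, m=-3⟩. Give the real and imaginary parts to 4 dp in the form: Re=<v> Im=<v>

Split into d^4_{1,-3}(β=2.7881) × two z-phases.
c=cos(2.7881/2)=0.175828, s=sin(2.7881/2)=0.984421; N=√[120·6·1·5040]=1904.940944
k∈{0,1} keeps every argument non-negative
  k=0: (−1)^4·1904.9409/(144)·0.1758^4·0.9844^4 = +0.011874
  k=1: (−1)^5·1904.9409/(240)·0.1758^2·0.9844^6 = -0.223321
d^4_{1,-3}(2.7881) = +0.011874 -0.223321 = -0.211447
Phases: e^{-i·(1)·5.1787}=+0.449594+0.893233i, e^{-i·(-3)·4.7983}=-0.254889+0.966970i ⇒ D=+0.206864-0.043784i

Re=0.2069 Im=-0.0438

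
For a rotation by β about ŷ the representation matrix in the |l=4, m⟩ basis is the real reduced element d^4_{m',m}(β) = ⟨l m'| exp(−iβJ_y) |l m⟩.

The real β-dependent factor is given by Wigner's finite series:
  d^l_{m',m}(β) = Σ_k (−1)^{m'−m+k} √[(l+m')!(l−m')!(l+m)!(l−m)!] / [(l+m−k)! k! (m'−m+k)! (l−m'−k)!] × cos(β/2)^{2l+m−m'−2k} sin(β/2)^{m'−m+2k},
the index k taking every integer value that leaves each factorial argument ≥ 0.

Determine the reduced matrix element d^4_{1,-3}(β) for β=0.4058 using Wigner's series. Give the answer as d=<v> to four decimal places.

d=0.0196

d^4_{1,-3}(β=0.4058) via Wigner's sum:
c=cos(0.4058/2)=0.979486, s=sin(0.4058/2)=0.201511; N=√[120·6·1·5040]=1904.940944
The bounds max(0,m−m')=0 and min(l+m,l−m')=1 give 2 terms
  k=0: (−1)^4·1904.9409/(144)·0.9795^4·0.2015^4 = +0.020077
  k=1: (−1)^5·1904.9409/(240)·0.9795^2·0.2015^6 = -0.000510
d^4_{1,-3}(0.4058) = +0.020077 -0.000510 = +0.019567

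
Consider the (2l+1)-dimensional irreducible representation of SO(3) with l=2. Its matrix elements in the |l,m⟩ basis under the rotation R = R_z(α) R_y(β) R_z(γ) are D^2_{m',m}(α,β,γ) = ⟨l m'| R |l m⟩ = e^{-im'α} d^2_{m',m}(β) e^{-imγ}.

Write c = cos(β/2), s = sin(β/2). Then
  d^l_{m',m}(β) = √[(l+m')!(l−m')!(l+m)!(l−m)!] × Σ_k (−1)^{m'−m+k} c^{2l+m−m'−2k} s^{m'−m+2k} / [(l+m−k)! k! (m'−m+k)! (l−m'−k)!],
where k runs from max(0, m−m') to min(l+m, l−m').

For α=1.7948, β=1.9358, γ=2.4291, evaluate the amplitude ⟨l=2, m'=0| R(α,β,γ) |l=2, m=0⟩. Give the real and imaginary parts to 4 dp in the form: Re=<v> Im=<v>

Split into d^2_{0,0}(β=1.9358) × two z-phases.
Half-angle: c=0.567031, s=0.823697. N=√(2·2·2·2)=4.000000
k: max(0,(0)−(0))=0 … min(2+(0),2−(0))=2
  k=0: (−1)^0·4.0000/(4)·0.5670^4·0.8237^0 = +0.103377
  k=1: (−1)^1·4.0000/(1)·0.5670^2·0.8237^2 = -0.872585
  k=2: (−1)^2·4.0000/(4)·0.5670^0·0.8237^4 = +0.460330
d^2_{0,0}(1.9358) = +0.103377 -0.872585 +0.460330 = -0.308877
Attach z-rotation phases: D = e^{-i(0)(1.7948)}·(-0.308877)·e^{-i(0)(2.4291)} = -0.308877+0.000000i

Re=-0.3089 Im=0.0000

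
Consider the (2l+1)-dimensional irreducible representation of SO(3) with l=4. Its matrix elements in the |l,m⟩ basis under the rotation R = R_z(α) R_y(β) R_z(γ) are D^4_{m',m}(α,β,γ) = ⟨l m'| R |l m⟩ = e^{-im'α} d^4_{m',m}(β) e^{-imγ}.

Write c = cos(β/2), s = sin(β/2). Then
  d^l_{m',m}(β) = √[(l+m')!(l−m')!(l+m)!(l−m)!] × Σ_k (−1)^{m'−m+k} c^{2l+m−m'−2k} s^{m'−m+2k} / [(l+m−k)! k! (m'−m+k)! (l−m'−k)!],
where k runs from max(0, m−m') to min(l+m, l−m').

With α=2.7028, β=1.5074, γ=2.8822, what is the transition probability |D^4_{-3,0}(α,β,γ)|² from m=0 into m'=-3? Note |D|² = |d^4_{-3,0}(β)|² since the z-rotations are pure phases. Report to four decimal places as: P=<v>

D^4_{-3,0}(2.7028,1.5074,2.8822) = e^{-i·-3·2.7028}·d^4_{-3,0}(1.5074)·e^{-i·0·2.8822}. Compute d first:
With c≡cos(β/2)=0.729162 and s≡sin(β/2)=0.684341, N=[1·5040·24·24]^{1/2}=1703.830978
k∈{3,4} keeps every argument non-negative
  k=3: (−1)^0·1703.8310/(144)·0.7292^5·0.6843^3 = +0.781631
  k=4: (−1)^1·1703.8310/(144)·0.7292^3·0.6843^5 = -0.688493
d^4_{-3,0}(1.5074) = +0.781631 -0.688493 = +0.093138
|D^4_{-3,0}|² = |d^4_{-3,0}(β)|² = (+0.093138)² = 0.008675 (the z-rotation phases have unit modulus)

P=0.0087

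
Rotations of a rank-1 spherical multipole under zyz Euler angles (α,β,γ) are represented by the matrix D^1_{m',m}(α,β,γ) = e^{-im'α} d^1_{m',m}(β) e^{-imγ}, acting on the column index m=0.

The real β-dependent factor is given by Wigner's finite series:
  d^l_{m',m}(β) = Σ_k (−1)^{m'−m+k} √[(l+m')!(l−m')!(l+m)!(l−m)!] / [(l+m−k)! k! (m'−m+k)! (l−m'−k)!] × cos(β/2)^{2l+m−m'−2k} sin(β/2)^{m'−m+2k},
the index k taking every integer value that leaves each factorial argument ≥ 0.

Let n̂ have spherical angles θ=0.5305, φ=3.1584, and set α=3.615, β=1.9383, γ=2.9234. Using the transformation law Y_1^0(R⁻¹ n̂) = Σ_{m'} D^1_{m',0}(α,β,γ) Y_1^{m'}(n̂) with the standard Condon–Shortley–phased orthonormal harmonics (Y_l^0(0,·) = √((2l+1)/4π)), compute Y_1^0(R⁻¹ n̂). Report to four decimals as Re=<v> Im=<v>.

Need the full column D^1_{m',0} for m'=−1..1 at α=3.615, β=1.9383, γ=2.9234.
cos(β/2)=0.566000, sin(β/2)=0.824405
d^1_{-1,0}: single k=1 term ⇒ +0.659891;  D = -0.587316-0.300859i
d^1_{0,0}: k∈[0..1] ⇒ +0.320357 -0.679643 = -0.359287;  D = -0.359287+0.000000i
d^1_{1,0}: single k=0 term ⇒ -0.659891;  D = +0.587316-0.300859i
Y_1^{m'}(θ=0.5305,φ=3.1584) and Σ D·Y over m':
  (-0.5873-0.3009i)·(-0.1748+0.0029i)  (-0.3593+0.0000i)·(+0.4214+0.0000i)  (+0.5873-0.3009i)·(+0.1748+0.0029i)
Y_1^0(R⁻¹ n̂) = +0.055654+0.000000i

Re=0.0557 Im=0.0000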